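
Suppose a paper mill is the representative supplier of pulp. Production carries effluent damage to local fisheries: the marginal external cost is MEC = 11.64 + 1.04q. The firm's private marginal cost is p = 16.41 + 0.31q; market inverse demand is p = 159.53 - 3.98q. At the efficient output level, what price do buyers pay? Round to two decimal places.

P = 61.35

Social marginal cost = private MC + MEC = 28.05 + 1.35q.
Set SMC = demand: 28.05 + 1.35q = 159.53 - 3.98q → q* = 24.6679.
Consumer price on the demand curve at q*: 159.53 − 3.98×24.6679 = 61.3518.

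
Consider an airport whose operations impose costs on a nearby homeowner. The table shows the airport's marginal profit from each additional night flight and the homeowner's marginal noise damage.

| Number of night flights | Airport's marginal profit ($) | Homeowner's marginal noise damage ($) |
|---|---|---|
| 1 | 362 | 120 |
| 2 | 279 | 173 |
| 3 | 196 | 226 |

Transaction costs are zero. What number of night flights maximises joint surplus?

Bargaining reaches the level where marginal profit last exceeds marginal noise damage.
That holds through level 2 (279 ≥ 173) but not at 3 (196 < 226).

2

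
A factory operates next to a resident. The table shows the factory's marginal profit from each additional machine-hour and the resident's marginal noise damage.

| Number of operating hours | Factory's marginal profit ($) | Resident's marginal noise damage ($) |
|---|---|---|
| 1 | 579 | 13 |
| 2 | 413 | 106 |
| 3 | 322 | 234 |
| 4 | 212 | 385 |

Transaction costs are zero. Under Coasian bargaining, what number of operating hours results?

Bargaining reaches the level where marginal profit last exceeds marginal noise damage.
That holds through level 3 (322 ≥ 234) but not at 4 (212 < 385).

3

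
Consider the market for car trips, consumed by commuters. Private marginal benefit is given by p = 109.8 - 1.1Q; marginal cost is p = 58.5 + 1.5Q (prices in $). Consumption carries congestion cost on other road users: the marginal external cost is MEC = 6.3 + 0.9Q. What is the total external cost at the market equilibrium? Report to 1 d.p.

Market equilibrium (private): 58.5 + 1.5Q = 109.8 - 1.1Q → Q_m = 19.7308.
Total external cost = ∫₀^{Q_m} (6.3 + 0.9Q) dQ = 6.3×19.7308 + ½×0.9×19.7308² = 299.4911.

$299.5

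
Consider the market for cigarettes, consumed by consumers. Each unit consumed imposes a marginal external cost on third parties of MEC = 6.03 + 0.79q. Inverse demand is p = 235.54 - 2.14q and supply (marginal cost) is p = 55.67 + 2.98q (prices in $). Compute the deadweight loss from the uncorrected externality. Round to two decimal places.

DWL = $96.56

Market equilibrium (private): 55.67 + 2.98q = 235.54 - 2.14q → q_m = 35.1309.
Social marginal benefit = demand − MEC = 229.51 - 2.93q.
Set SMB = MC: 229.51 - 2.93q = 55.67 + 2.98q → q* = 29.4146.
Height of the DWL triangle at q_m is MC(q_m) − SMB(q_m) = MEC(q_m) = 33.7834.
DWL = ½ × 5.7163 × 33.7834 = 96.5580.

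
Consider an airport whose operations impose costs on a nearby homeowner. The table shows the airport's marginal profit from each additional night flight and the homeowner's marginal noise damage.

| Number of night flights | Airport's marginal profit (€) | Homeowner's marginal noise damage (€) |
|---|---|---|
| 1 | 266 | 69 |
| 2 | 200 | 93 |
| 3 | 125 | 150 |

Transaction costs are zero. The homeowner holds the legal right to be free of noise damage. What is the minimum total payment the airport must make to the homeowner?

€162

Efficient level: marginal profit ≥ marginal noise damage through level 2, so k* = 2.
With the homeowner holding the right, the airport must at least compensate total damage at k*: 69 + 93 = 162.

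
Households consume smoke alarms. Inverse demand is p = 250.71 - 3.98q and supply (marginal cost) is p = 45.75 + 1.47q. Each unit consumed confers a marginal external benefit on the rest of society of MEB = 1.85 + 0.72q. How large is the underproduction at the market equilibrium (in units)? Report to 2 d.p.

Market equilibrium (private): 45.75 + 1.47q = 250.71 - 3.98q → q_m = 37.6073.
Social marginal benefit = demand + MEB = 252.56 - 3.26q.
Set SMB = MC: 252.56 - 3.26q = 45.75 + 1.47q → q* = 43.7230.
Gap = |37.6073 − 43.7230| = 6.1157.

6.12 units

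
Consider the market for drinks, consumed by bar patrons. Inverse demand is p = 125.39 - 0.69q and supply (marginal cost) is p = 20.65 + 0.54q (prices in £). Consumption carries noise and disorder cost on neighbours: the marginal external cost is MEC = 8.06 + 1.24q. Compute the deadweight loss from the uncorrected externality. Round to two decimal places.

Market equilibrium (private): 20.65 + 0.54q = 125.39 - 0.69q → q_m = 85.1545.
Social marginal benefit = demand − MEC = 117.33 - 1.93q.
Set SMB = MC: 117.33 - 1.93q = 20.65 + 0.54q → q* = 39.1417.
The loss is the area between SMB and MC from q* to q_m; with linear curves that's a triangle of height MEC(q_m).
DWL = ½ × 46.0128 × 113.6515 = 2614.7119.

DWL = £2614.71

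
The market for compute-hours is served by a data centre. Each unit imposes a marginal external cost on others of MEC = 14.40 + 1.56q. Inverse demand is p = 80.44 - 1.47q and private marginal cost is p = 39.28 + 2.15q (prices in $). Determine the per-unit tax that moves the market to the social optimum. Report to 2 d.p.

Social marginal cost = private MC + MEC = 53.68 + 3.71q.
Set SMC = demand: 53.68 + 3.71q = 80.44 - 1.47q → q* = 5.1660.
The Pigouvian tax equals MEC at q*: 14.40 + 1.56×5.1660 = 22.4590.

tax = $22.46 per unit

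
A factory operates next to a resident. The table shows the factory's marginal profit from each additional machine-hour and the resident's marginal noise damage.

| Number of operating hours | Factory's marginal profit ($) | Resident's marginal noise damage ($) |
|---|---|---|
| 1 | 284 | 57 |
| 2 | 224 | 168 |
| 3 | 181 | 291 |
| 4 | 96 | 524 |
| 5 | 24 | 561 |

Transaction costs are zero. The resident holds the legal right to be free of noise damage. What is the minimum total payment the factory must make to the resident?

$225

Efficient level: marginal profit ≥ marginal noise damage through level 2, so k* = 2.
With the resident holding the right, the factory must at least compensate total damage at k*: 57 + 168 = 225.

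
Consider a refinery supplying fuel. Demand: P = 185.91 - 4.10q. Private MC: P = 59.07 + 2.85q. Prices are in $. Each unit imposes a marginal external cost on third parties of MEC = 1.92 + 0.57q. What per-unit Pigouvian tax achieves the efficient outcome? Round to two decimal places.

tax = $11.39 per unit

Social marginal cost = private MC + MEC = 60.99 + 3.42q.
Set SMC = demand: 60.99 + 3.42q = 185.91 - 4.10q → q* = 16.6117.
The Pigouvian tax equals MEC at q*: 1.92 + 0.57×16.6117 = 11.3887.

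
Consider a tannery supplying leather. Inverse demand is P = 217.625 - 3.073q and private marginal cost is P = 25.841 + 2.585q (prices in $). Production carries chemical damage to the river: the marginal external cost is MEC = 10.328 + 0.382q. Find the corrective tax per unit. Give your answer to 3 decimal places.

Social marginal cost = private MC + MEC = 36.169 + 2.967q.
Set SMC = demand: 36.169 + 2.967q = 217.625 - 3.073q → q* = 30.0424.
The Pigouvian tax equals MEC at q*: 10.328 + 0.382×30.0424 = 21.8042.

tax = $21.804 per unit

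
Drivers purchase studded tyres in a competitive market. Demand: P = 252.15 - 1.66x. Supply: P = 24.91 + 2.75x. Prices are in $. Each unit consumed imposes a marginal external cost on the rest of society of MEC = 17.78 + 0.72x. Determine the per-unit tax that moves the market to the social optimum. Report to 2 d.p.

Social marginal benefit = demand − MEC = 234.37 - 2.38x.
Set SMB = MC: 234.37 - 2.38x = 24.91 + 2.75x → x* = 40.8304.
The Pigouvian tax equals MEC at x*: 17.78 + 0.72×40.8304 = 47.1779.

tax = $47.18 per unit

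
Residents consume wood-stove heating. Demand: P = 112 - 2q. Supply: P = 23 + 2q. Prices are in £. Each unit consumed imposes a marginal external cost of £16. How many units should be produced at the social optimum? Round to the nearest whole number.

Social marginal benefit = demand − MEC = 96 - 2q.
Set SMB = MC: 96 - 2q = 23 + 2q → q* = 18.2500.

q* = 18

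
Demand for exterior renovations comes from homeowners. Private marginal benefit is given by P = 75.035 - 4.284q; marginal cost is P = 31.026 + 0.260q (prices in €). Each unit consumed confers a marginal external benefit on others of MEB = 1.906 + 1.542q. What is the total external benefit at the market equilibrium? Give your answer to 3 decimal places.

€90.780

Market equilibrium (private): 31.026 + 0.260q = 75.035 - 4.284q → q_m = 9.6851.
Total external benefit = ∫₀^{q_m} (1.906 + 1.542q) dq = 1.906×9.6851 + ½×1.542×9.6851² = 90.7805.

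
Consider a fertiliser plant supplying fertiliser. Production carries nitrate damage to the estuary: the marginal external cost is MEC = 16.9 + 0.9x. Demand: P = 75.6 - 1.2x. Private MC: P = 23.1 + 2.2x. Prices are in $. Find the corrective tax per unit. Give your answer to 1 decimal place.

tax = $24.4 per unit

Social marginal cost = private MC + MEC = 40.0 + 3.1x.
Set SMC = demand: 40.0 + 3.1x = 75.6 - 1.2x → x* = 8.2791.
The Pigouvian tax equals MEC at x*: 16.9 + 0.9×8.2791 = 24.3512.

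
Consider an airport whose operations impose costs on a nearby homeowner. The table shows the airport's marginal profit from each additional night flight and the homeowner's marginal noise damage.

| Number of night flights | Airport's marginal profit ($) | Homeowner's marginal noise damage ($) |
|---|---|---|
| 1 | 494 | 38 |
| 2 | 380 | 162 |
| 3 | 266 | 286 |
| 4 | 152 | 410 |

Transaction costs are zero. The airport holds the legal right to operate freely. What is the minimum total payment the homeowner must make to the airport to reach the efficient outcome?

$418

Left alone the airport would choose level 4 (marginal profit stays positive).
Efficient level: k* = 2 (marginal profit ≥ marginal noise damage through 2).
The homeowner must at least cover the airport's forgone profit from cutting 4→2: 266 + 152 = 418.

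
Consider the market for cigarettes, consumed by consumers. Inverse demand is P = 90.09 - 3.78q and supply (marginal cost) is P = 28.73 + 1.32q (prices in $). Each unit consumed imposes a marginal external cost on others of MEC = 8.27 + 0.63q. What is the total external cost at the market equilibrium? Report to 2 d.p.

Market equilibrium (private): 28.73 + 1.32q = 90.09 - 3.78q → q_m = 12.0314.
Total external cost = ∫₀^{q_m} (8.27 + 0.63q) dq = 8.27×12.0314 + ½×0.63×12.0314² = 145.0974.

$145.10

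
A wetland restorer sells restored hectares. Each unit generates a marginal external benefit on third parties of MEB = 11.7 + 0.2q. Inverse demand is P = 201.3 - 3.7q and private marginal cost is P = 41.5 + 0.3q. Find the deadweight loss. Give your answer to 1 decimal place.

DWL = 51.0

Market equilibrium (private): 41.5 + 0.3q = 201.3 - 3.7q → q_m = 39.9500.
Social marginal cost = private MC − MEB = 29.8 + 0.1q.
Set SMC = demand: 29.8 + 0.1q = 201.3 - 3.7q → q* = 45.1316.
Between q* and q_m the wedge demand − SMC runs linearly from 0 to MEB(q_m), so the loss is a triangle.
DWL = ½ × 5.1816 × 19.6900 = 51.0129.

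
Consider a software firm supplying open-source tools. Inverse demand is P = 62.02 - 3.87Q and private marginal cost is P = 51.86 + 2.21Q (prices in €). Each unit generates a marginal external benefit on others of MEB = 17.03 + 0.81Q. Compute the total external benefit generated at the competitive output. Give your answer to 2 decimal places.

Market equilibrium (private): 51.86 + 2.21Q = 62.02 - 3.87Q → Q_m = 1.6711.
Total external benefit = ∫₀^{Q_m} (17.03 + 0.81Q) dQ = 17.03×1.6711 + ½×0.81×1.6711² = 29.5898.

€29.59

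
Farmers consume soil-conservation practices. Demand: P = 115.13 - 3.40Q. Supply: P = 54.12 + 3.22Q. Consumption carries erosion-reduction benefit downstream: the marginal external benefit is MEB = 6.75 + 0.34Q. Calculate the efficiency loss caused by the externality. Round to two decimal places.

Market equilibrium (private): 54.12 + 3.22Q = 115.13 - 3.40Q → Q_m = 9.2160.
Social marginal benefit = demand + MEB = 121.88 - 3.06Q.
Set SMB = MC: 121.88 - 3.06Q = 54.12 + 3.22Q → Q* = 10.7898.
Height of the DWL triangle at Q_m is SMB(Q_m) − MC(Q_m) = MEB(Q_m) = 9.8834.
DWL = ½ × 1.5738 × 9.8834 = 7.7772.

DWL = 7.78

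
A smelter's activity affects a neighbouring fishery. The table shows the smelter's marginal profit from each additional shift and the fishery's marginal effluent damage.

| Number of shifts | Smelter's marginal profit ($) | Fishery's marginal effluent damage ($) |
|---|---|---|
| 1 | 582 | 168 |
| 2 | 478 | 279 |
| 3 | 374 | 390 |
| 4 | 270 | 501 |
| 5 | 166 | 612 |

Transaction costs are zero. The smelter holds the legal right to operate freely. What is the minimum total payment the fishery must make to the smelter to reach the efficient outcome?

Left alone the smelter would choose level 5 (marginal profit stays positive).
Efficient level: k* = 2 (marginal profit ≥ marginal effluent damage through 2).
The fishery must at least cover the smelter's forgone profit from cutting 5→2: 374 + 270 + 166 = 810.

$810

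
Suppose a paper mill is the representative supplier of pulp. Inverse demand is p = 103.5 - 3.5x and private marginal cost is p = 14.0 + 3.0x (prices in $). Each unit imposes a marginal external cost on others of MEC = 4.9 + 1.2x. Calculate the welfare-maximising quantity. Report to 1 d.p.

Social marginal cost = private MC + MEC = 18.9 + 4.2x.
Set SMC = demand: 18.9 + 4.2x = 103.5 - 3.5x → x* = 10.9870.

x* = 11.0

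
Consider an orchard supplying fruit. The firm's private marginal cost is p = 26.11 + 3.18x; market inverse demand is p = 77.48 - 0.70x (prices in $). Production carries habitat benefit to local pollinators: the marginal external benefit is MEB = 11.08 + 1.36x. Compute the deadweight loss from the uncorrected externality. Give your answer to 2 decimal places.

DWL = $167.86

Market equilibrium (private): 26.11 + 3.18x = 77.48 - 0.70x → x_m = 13.2397.
Social marginal cost = private MC − MEB = 15.03 + 1.82x.
Set SMC = demand: 15.03 + 1.82x = 77.48 - 0.70x → x* = 24.7817.
Between x* and x_m the wedge demand − SMC runs linearly from 0 to MEB(x_m), so the loss is a triangle.
DWL = ½ × 11.5420 × 29.0860 = 167.8553.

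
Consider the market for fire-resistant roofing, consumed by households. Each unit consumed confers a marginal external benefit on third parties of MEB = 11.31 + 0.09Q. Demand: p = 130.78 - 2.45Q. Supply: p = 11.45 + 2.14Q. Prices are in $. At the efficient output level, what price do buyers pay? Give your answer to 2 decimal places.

Social marginal benefit = demand + MEB = 142.09 - 2.36Q.
Set SMB = MC: 142.09 - 2.36Q = 11.45 + 2.14Q → Q* = 29.0311.
Consumer price on the demand curve at Q*: 130.78 − 2.45×29.0311 = 59.6538.

P = $59.65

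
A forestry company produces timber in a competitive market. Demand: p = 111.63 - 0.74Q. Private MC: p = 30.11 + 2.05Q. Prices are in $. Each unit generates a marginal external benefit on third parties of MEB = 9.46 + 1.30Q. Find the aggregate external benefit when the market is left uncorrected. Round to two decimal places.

$831.33

Market equilibrium (private): 30.11 + 2.05Q = 111.63 - 0.74Q → Q_m = 29.2186.
Total external benefit = ∫₀^{Q_m} (9.46 + 1.30Q) dQ = 9.46×29.2186 + ½×1.30×29.2186² = 831.3302.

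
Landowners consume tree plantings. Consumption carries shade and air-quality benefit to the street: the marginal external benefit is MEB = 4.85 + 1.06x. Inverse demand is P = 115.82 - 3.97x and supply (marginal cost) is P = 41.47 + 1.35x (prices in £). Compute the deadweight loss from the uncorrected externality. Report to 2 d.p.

Market equilibrium (private): 41.47 + 1.35x = 115.82 - 3.97x → x_m = 13.9756.
Social marginal benefit = demand + MEB = 120.67 - 2.91x.
Set SMB = MC: 120.67 - 2.91x = 41.47 + 1.35x → x* = 18.5915.
Between x* and x_m the wedge SMB − MC runs linearly from 0 to MEB(x_m), so the loss is a triangle.
DWL = ½ × 4.6159 × 19.6641 = 45.3838.

DWL = £45.38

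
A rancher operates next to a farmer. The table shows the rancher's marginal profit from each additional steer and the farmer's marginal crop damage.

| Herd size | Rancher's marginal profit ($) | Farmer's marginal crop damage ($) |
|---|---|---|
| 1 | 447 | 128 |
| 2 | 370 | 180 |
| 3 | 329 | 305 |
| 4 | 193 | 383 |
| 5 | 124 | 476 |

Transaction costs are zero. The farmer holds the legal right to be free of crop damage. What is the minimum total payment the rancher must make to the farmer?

$613

Efficient level: marginal profit ≥ marginal crop damage through level 3, so k* = 3.
With the farmer holding the right, the rancher must at least compensate total damage at k*: 128 + 180 + 305 = 613.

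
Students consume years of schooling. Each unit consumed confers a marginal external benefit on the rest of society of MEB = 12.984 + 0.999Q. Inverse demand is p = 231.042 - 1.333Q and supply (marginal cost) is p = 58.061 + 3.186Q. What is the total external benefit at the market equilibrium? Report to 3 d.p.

1228.902

Market equilibrium (private): 58.061 + 3.186Q = 231.042 - 1.333Q → Q_m = 38.2786.
Total external benefit = ∫₀^{Q_m} (12.984 + 0.999Q) dQ = 12.984×38.2786 + ½×0.999×38.2786² = 1228.9023.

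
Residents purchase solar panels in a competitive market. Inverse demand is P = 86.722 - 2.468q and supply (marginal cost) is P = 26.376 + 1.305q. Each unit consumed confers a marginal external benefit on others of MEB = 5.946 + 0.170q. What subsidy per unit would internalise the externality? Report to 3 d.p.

subsidy = 9.074 per unit

Social marginal benefit = demand + MEB = 92.668 - 2.298q.
Set SMB = MC: 92.668 - 2.298q = 26.376 + 1.305q → q* = 18.3991.
The Pigouvian subsidy equals MEB at q*: 5.946 + 0.170×18.3991 = 9.0738.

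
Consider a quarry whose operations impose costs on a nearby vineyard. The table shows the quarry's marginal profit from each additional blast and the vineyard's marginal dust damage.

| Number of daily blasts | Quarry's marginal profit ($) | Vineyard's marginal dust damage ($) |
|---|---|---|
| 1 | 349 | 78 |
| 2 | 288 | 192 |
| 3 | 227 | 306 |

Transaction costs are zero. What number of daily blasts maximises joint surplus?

2

Bargaining reaches the level where marginal profit last exceeds marginal dust damage.
That holds through level 2 (288 ≥ 192) but not at 3 (227 < 306).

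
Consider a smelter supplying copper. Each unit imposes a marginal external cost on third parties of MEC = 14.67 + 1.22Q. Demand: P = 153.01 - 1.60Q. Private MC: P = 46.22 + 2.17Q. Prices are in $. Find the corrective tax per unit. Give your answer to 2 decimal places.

Social marginal cost = private MC + MEC = 60.89 + 3.39Q.
Set SMC = demand: 60.89 + 3.39Q = 153.01 - 1.60Q → Q* = 18.4609.
The Pigouvian tax equals MEC at Q*: 14.67 + 1.22×18.4609 = 37.1923.

tax = $37.19 per unit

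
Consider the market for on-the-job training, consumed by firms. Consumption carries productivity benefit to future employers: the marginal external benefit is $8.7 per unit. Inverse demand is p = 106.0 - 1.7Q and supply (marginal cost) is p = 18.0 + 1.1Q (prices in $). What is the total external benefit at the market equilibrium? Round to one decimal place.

$273.4

Market equilibrium (private): 18.0 + 1.1Q = 106.0 - 1.7Q → Q_m = 31.4286.
Total external benefit = MEB × Q_m = 8.7 × 31.4286 = 273.4288.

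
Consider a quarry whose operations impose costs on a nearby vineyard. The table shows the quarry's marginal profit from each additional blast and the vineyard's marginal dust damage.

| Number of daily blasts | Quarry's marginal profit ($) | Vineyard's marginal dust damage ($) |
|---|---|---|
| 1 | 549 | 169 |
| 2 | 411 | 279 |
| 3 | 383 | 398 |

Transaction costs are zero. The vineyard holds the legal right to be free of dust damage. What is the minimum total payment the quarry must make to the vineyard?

$448

Efficient level: marginal profit ≥ marginal dust damage through level 2, so k* = 2.
With the vineyard holding the right, the quarry must at least compensate total damage at k*: 169 + 279 = 448.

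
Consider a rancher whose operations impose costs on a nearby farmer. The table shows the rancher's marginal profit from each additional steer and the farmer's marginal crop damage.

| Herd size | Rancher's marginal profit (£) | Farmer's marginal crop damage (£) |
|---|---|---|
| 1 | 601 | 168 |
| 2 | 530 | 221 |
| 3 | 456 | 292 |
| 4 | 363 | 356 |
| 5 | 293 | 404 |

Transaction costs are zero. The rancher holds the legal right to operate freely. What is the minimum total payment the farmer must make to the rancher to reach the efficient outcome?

£293

Left alone the rancher would choose level 5 (marginal profit stays positive).
Efficient level: k* = 4 (marginal profit ≥ marginal crop damage through 4).
The farmer must at least cover the rancher's forgone profit from cutting 5→4: 293 = 293.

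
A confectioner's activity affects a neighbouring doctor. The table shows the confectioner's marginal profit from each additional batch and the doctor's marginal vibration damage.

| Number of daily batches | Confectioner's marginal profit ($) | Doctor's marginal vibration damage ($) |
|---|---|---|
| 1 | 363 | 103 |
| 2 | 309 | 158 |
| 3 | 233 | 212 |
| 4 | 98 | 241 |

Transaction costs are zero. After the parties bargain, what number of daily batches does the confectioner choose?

3

Bargaining reaches the level where marginal profit last exceeds marginal vibration damage.
That holds through level 3 (233 ≥ 212) but not at 4 (98 < 241).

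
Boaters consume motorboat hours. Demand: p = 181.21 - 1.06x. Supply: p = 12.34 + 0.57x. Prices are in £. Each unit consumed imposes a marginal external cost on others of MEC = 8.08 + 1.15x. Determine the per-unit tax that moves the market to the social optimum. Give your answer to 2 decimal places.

tax = £74.59 per unit

Social marginal benefit = demand − MEC = 173.13 - 2.21x.
Set SMB = MC: 173.13 - 2.21x = 12.34 + 0.57x → x* = 57.8381.
The Pigouvian tax equals MEC at x*: 8.08 + 1.15×57.8381 = 74.5938.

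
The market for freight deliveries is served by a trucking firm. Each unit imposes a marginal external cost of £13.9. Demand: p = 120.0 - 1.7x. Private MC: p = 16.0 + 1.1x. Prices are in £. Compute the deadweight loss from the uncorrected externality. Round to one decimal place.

DWL = £34.5

Market equilibrium (private): 16.0 + 1.1x = 120.0 - 1.7x → x_m = 37.1429.
Social marginal cost = private MC + MEC = 29.9 + 1.1x.
Set SMC = demand: 29.9 + 1.1x = 120.0 - 1.7x → x* = 32.1786.
The welfare-loss triangle has base |x_m − x*| and height MEC(x_m) (the vertical gap between SMC and demand is zero at x* and MEC at x_m).
DWL = ½ × 4.9643 × 13.9000 = 34.5019.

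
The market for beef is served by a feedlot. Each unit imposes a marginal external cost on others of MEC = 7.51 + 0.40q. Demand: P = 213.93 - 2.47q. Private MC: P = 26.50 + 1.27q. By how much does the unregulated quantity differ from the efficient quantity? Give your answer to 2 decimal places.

6.66 units

Market equilibrium (private): 26.50 + 1.27q = 213.93 - 2.47q → q_m = 50.1150.
Social marginal cost = private MC + MEC = 34.01 + 1.67q.
Set SMC = demand: 34.01 + 1.67q = 213.93 - 2.47q → q* = 43.4589.
Gap = |50.1150 − 43.4589| = 6.6561.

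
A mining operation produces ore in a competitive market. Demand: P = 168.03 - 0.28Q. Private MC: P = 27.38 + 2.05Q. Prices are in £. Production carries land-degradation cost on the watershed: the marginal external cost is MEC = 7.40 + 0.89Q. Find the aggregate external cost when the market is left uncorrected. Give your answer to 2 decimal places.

Market equilibrium (private): 27.38 + 2.05Q = 168.03 - 0.28Q → Q_m = 60.3648.
Total external cost = ∫₀^{Q_m} (7.40 + 0.89Q) dQ = 7.40×60.3648 + ½×0.89×60.3648² = 2068.2391.

£2068.24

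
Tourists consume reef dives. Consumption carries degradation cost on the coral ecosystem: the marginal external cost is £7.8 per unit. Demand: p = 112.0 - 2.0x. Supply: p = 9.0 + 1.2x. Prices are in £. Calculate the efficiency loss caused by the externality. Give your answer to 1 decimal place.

Market equilibrium (private): 9.0 + 1.2x = 112.0 - 2.0x → x_m = 32.1875.
Social marginal benefit = demand − MEC = 104.2 - 2.0x.
Set SMB = MC: 104.2 - 2.0x = 9.0 + 1.2x → x* = 29.7500.
The loss is the area between SMB and MC from x* to x_m; with linear curves that's a triangle of height MEC(x_m).
DWL = ½ × 2.4375 × 7.8000 = 9.5063.

DWL = £9.5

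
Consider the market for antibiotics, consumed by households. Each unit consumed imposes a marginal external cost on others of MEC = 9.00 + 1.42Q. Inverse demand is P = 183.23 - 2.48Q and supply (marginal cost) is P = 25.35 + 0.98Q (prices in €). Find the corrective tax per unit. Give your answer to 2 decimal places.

Social marginal benefit = demand − MEC = 174.23 - 3.90Q.
Set SMB = MC: 174.23 - 3.90Q = 25.35 + 0.98Q → Q* = 30.5082.
The Pigouvian tax equals MEC at Q*: 9.00 + 1.42×30.5082 = 52.3216.

tax = €52.32 per unit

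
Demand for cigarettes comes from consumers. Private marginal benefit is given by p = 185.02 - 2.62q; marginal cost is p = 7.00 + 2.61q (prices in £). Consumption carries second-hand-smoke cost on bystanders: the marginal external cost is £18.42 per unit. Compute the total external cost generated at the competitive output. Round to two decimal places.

£626.98

Market equilibrium (private): 7.00 + 2.61q = 185.02 - 2.62q → q_m = 34.0382.
Total external cost = MEC × q_m = 18.42 × 34.0382 = 626.9836.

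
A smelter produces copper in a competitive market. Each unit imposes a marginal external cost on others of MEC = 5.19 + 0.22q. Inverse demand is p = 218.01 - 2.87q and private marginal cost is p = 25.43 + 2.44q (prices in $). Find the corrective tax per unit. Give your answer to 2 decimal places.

Social marginal cost = private MC + MEC = 30.62 + 2.66q.
Set SMC = demand: 30.62 + 2.66q = 218.01 - 2.87q → q* = 33.8861.
The Pigouvian tax equals MEC at q*: 5.19 + 0.22×33.8861 = 12.6449.

tax = $12.64 per unit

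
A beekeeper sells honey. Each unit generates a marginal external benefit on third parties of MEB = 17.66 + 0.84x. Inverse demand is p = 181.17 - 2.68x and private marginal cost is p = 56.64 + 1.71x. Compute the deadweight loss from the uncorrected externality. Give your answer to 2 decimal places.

DWL = 242.43

Market equilibrium (private): 56.64 + 1.71x = 181.17 - 2.68x → x_m = 28.3667.
Social marginal cost = private MC − MEB = 38.98 + 0.87x.
Set SMC = demand: 38.98 + 0.87x = 181.17 - 2.68x → x* = 40.0535.
Height of the DWL triangle at x_m is demand(x_m) − SMC(x_m) = MEB(x_m) = 41.4881.
DWL = ½ × 11.6868 × 41.4881 = 242.4316.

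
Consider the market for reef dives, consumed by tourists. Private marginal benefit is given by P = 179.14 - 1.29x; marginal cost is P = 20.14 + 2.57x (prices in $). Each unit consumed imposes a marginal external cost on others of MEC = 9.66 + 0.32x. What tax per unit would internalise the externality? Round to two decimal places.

tax = $21.09 per unit

Social marginal benefit = demand − MEC = 169.48 - 1.61x.
Set SMB = MC: 169.48 - 1.61x = 20.14 + 2.57x → x* = 35.7273.
The Pigouvian tax equals MEC at x*: 9.66 + 0.32×35.7273 = 21.0927.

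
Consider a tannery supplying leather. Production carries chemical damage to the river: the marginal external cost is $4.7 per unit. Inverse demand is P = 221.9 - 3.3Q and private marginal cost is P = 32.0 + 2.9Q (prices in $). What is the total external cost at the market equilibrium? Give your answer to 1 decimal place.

Market equilibrium (private): 32.0 + 2.9Q = 221.9 - 3.3Q → Q_m = 30.6290.
Total external cost = MEC × Q_m = 4.7 × 30.6290 = 143.9563.

$144.0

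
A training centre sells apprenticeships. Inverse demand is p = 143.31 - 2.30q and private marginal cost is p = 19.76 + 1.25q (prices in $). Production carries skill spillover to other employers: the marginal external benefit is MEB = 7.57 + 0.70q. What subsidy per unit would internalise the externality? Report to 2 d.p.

Social marginal cost = private MC − MEB = 12.19 + 0.55q.
Set SMC = demand: 12.19 + 0.55q = 143.31 - 2.30q → q* = 46.0070.
The Pigouvian subsidy equals MEB at q*: 7.57 + 0.70×46.0070 = 39.7749.

subsidy = $39.77 per unit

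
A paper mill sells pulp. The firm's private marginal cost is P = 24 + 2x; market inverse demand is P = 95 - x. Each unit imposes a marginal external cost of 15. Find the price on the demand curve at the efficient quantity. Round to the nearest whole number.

P = 76

Social marginal cost = private MC + MEC = 39 + 2x.
Set SMC = demand: 39 + 2x = 95 - x → x* = 18.6667.
Consumer price on the demand curve at x*: 95 − 1×18.6667 = 76.3333.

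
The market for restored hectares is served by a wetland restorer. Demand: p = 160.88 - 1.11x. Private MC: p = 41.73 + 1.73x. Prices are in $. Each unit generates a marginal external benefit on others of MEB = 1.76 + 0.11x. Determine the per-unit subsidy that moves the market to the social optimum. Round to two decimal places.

subsidy = $6.63 per unit

Social marginal cost = private MC − MEB = 39.97 + 1.62x.
Set SMC = demand: 39.97 + 1.62x = 160.88 - 1.11x → x* = 44.2894.
The Pigouvian subsidy equals MEB at x*: 1.76 + 0.11×44.2894 = 6.6318.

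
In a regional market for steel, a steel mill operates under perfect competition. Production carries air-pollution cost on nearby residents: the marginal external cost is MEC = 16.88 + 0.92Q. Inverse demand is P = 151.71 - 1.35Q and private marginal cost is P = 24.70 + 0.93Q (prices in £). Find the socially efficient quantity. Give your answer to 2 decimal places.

Q* = 34.42

Social marginal cost = private MC + MEC = 41.58 + 1.85Q.
Set SMC = demand: 41.58 + 1.85Q = 151.71 - 1.35Q → Q* = 34.4156.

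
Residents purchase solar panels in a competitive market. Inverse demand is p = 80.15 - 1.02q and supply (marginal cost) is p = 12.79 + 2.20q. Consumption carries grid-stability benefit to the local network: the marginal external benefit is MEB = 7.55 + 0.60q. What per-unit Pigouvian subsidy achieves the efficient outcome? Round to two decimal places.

Social marginal benefit = demand + MEB = 87.70 - 0.42q.
Set SMB = MC: 87.70 - 0.42q = 12.79 + 2.20q → q* = 28.5916.
The Pigouvian subsidy equals MEB at q*: 7.55 + 0.60×28.5916 = 24.7050.

subsidy = 24.70 per unit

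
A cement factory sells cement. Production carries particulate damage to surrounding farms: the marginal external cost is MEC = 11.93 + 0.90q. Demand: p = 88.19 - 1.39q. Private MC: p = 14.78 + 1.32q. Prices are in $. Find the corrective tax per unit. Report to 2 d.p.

tax = $27.26 per unit

Social marginal cost = private MC + MEC = 26.71 + 2.22q.
Set SMC = demand: 26.71 + 2.22q = 88.19 - 1.39q → q* = 17.0305.
The Pigouvian tax equals MEC at q*: 11.93 + 0.90×17.0305 = 27.2575.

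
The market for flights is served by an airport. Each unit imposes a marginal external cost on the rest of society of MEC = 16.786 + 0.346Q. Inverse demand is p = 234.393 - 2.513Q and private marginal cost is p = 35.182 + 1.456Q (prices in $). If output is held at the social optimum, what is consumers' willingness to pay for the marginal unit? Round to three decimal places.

Social marginal cost = private MC + MEC = 51.968 + 1.802Q.
Set SMC = demand: 51.968 + 1.802Q = 234.393 - 2.513Q → Q* = 42.2769.
Consumer price on the demand curve at Q*: 234.393 − 2.513×42.2769 = 128.1512.

P = $128.151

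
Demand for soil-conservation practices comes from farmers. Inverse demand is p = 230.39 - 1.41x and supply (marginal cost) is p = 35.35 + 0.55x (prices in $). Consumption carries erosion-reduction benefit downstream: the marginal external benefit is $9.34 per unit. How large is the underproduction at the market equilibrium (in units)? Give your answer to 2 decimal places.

Market equilibrium (private): 35.35 + 0.55x = 230.39 - 1.41x → x_m = 99.5102.
Social marginal benefit = demand + MEB = 239.73 - 1.41x.
Set SMB = MC: 239.73 - 1.41x = 35.35 + 0.55x → x* = 104.2755.
Gap = |99.5102 − 104.2755| = 4.7653.

4.77 units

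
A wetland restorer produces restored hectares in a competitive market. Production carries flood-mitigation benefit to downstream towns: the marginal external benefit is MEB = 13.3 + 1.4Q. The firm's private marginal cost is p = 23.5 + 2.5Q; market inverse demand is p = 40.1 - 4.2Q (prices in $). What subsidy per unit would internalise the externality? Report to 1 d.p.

Social marginal cost = private MC − MEB = 10.2 + 1.1Q.
Set SMC = demand: 10.2 + 1.1Q = 40.1 - 4.2Q → Q* = 5.6415.
The Pigouvian subsidy equals MEB at Q*: 13.3 + 1.4×5.6415 = 21.1981.

subsidy = $21.2 per unit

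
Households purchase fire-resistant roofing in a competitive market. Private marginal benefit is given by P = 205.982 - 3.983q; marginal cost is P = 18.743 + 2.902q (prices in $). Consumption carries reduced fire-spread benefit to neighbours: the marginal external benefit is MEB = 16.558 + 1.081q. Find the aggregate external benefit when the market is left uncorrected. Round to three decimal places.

Market equilibrium (private): 18.743 + 2.902q = 205.982 - 3.983q → q_m = 27.1952.
Total external benefit = ∫₀^{q_m} (16.558 + 1.081q) dq = 16.558×27.1952 + ½×1.081×27.1952² = 850.0405.

$850.041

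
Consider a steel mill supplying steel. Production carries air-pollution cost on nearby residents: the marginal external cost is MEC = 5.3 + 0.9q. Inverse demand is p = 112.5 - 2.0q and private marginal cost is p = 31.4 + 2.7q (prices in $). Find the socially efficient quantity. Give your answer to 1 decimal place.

Social marginal cost = private MC + MEC = 36.7 + 3.6q.
Set SMC = demand: 36.7 + 3.6q = 112.5 - 2.0q → q* = 13.5357.

q* = 13.5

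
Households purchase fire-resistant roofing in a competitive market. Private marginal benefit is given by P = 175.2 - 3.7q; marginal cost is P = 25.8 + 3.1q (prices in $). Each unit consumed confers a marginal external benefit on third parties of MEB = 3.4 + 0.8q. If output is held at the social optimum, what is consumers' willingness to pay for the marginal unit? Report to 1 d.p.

P = $81.0

Social marginal benefit = demand + MEB = 178.6 - 2.9q.
Set SMB = MC: 178.6 - 2.9q = 25.8 + 3.1q → q* = 25.4667.
Consumer price on the demand curve at q*: 175.2 − 3.7×25.4667 = 80.9732.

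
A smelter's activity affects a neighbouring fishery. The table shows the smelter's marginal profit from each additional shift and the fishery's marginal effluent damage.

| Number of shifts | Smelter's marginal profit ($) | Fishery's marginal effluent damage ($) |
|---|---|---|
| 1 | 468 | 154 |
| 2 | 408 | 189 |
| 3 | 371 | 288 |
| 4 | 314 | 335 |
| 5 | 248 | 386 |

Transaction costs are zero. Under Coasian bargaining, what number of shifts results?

Bargaining reaches the level where marginal profit last exceeds marginal effluent damage.
That holds through level 3 (371 ≥ 288) but not at 4 (314 < 335).

3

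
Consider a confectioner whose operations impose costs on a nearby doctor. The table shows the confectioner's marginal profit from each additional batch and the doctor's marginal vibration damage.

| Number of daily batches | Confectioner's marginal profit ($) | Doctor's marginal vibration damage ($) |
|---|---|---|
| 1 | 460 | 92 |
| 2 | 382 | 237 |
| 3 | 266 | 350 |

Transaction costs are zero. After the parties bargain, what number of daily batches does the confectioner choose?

Bargaining reaches the level where marginal profit last exceeds marginal vibration damage.
That holds through level 2 (382 ≥ 237) but not at 3 (266 < 350).

2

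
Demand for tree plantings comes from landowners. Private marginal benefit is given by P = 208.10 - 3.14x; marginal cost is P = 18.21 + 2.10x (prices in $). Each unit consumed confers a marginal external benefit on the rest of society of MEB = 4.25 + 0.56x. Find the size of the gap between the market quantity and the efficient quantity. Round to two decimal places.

Market equilibrium (private): 18.21 + 2.10x = 208.10 - 3.14x → x_m = 36.2385.
Social marginal benefit = demand + MEB = 212.35 - 2.58x.
Set SMB = MC: 212.35 - 2.58x = 18.21 + 2.10x → x* = 41.4829.
Gap = |36.2385 − 41.4829| = 5.2444.

5.24 units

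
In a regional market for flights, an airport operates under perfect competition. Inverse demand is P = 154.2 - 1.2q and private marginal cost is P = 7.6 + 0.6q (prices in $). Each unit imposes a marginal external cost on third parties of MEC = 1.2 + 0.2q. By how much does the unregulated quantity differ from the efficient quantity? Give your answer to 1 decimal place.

8.7 units

Market equilibrium (private): 7.6 + 0.6q = 154.2 - 1.2q → q_m = 81.4444.
Social marginal cost = private MC + MEC = 8.8 + 0.8q.
Set SMC = demand: 8.8 + 0.8q = 154.2 - 1.2q → q* = 72.7000.
Gap = |81.4444 − 72.7000| = 8.7444.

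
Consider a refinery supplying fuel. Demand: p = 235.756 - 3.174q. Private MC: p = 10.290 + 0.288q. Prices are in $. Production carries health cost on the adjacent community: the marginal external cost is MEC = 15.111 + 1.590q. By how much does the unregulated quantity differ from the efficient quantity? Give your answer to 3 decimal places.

23.488 units

Market equilibrium (private): 10.290 + 0.288q = 235.756 - 3.174q → q_m = 65.1259.
Social marginal cost = private MC + MEC = 25.401 + 1.878q.
Set SMC = demand: 25.401 + 1.878q = 235.756 - 3.174q → q* = 41.6380.
Gap = |65.1259 − 41.6380| = 23.4879.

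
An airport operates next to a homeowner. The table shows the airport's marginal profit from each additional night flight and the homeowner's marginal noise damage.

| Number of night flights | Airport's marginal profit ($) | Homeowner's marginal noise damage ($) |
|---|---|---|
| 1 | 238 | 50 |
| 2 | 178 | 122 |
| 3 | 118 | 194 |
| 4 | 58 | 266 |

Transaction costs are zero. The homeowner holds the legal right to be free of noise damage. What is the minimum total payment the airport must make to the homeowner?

$172

Efficient level: marginal profit ≥ marginal noise damage through level 2, so k* = 2.
With the homeowner holding the right, the airport must at least compensate total damage at k*: 50 + 122 = 172.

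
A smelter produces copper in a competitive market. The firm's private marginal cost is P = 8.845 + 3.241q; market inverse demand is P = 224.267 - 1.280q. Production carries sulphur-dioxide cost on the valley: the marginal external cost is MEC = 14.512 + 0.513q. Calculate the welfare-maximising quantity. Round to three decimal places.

Social marginal cost = private MC + MEC = 23.357 + 3.754q.
Set SMC = demand: 23.357 + 3.754q = 224.267 - 1.280q → q* = 39.9106.

q* = 39.911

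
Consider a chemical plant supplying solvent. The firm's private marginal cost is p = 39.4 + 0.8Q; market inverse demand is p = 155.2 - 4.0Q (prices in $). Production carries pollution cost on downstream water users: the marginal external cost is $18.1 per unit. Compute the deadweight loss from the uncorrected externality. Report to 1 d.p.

DWL = $34.1

Market equilibrium (private): 39.4 + 0.8Q = 155.2 - 4.0Q → Q_m = 24.1250.
Social marginal cost = private MC + MEC = 57.5 + 0.8Q.
Set SMC = demand: 57.5 + 0.8Q = 155.2 - 4.0Q → Q* = 20.3542.
The loss is the area between SMC and demand from Q* to Q_m; with linear curves that's a triangle of height MEC(Q_m).
DWL = ½ × 3.7708 × 18.1000 = 34.1257.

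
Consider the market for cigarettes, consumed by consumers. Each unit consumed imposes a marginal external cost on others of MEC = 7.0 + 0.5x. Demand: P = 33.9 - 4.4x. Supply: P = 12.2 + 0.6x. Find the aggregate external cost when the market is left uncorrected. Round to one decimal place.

Market equilibrium (private): 12.2 + 0.6x = 33.9 - 4.4x → x_m = 4.3400.
Total external cost = ∫₀^{x_m} (7.0 + 0.5x) dx = 7.0×4.3400 + ½×0.5×4.3400² = 35.0889.

35.1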